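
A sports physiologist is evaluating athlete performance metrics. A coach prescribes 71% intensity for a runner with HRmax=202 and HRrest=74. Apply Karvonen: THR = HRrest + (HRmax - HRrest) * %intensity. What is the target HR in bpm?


Heart rate reserve = 202 - 74 = 128
Intensity fraction = 71 / 100 = 0.71
THR = 74 + 128 * 0.71 = 164.88 bpm

164.88 bpm


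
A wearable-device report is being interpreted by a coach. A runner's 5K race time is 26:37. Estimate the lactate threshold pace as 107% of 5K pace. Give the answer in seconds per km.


Total race time = 26*60 + 37 = 1597 seconds
5K pace = 1597 / 5 = 319.4 sec/km
LT pace = 319.4 * 1.07 = 341.76 sec/km

341.76 s/km


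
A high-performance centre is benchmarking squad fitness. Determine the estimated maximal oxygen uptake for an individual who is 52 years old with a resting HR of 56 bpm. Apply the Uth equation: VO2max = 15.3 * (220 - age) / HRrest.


HRmax = 220 - 52 = 168
VO2max = 15.3 * (168 / 56)
= 15.3 * 3.0
= 45.9 mL/kg/min

45.9 mL/kg/min


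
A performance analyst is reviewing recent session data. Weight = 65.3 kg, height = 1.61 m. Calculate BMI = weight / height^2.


height^2 = 1.61^2 = 2.5921
BMI = 65.3 / 2.5921 = 25.19 kg/m^2

25.19 kg/m^2


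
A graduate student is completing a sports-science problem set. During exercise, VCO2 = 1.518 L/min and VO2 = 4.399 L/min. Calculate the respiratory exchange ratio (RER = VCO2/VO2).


RER = VCO2 / VO2
= 1.518 / 4.399
= 0.3451

0.3451


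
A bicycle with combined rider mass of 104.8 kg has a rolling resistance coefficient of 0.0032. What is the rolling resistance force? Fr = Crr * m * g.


Fr = 0.0032 * 104.8 * 9.81
= 0.33536 * 9.81
= 3.29 N

3.29 N


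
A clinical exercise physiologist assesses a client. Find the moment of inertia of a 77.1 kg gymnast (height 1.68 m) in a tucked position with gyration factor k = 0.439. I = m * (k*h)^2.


Radius of gyration = 0.439 * 1.68 = 0.73752 m
I = 77.1 * 0.73752^2
= 77.1 * 0.543936
= 41.937 kg*m^2

41.937 kg*m^2


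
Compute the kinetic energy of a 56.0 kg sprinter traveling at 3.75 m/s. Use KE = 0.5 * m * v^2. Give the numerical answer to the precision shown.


Velocity squared = 14.0625
KE = 0.5 * 56.0 * 14.0625 = 393.75 J

393.75 J


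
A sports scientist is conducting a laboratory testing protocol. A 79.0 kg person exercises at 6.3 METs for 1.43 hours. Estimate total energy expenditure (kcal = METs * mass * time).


Energy = METs * mass(kg) * time(h)
= 6.3 * 79.0 * 1.43
= 711.71 kcal

711.71 kcal


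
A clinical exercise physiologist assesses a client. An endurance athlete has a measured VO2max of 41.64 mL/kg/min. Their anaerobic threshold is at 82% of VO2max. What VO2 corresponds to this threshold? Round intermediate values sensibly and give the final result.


Anaerobic threshold VO2 = VO2max * 82%
= 41.64 * 0.82
= 34.14 mL/kg/min

34.14 mL/kg/min


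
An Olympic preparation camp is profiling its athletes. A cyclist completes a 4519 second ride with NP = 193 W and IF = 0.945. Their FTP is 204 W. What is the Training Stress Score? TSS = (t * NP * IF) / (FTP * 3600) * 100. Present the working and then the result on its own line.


t * NP * IF = 4519 * 193 * 0.945 = 824197.815
FTP * 3600 = 734400
TSS = (824197.815 / 734400) * 100 = 112.23

112.23 TSS


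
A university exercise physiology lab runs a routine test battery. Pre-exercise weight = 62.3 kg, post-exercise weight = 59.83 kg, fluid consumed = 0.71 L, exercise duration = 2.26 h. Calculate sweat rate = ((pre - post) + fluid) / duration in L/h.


Weight loss = 62.3 - 59.83 = 2.47 kg (approx L)
Total sweat = 2.47 + 0.71 = 3.18 L
Sweat rate = 3.18 / 2.26 = 1.407 L/h

1.407 L/h


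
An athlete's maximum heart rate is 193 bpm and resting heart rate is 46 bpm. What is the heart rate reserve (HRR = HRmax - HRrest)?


HRR = HRmax - HRrest
= 193 - 46
= 147 bpm

147 bpm


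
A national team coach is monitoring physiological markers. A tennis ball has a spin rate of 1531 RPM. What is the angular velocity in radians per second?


Convert RPM to rad/s: multiply by 2*pi and divide by 60
omega = 1531 * 2 * pi / 60
= 160.326 rad/s

160.326 rad/s


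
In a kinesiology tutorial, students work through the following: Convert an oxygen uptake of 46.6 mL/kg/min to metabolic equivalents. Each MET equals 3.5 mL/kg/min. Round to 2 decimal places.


One MET = 3.5 mL/kg/min
Number of METs = 46.6 / 3.5
= 13.31 METs

13.31 METs


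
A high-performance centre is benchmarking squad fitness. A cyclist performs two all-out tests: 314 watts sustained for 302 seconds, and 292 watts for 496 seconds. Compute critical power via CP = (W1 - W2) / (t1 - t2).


W1 = P1 * t1 = 314 * 302 = 94828 J
W2 = P2 * t2 = 292 * 496 = 144832 J
CP = (94828 - 144832) / (302 - 496)
= 257.75 W

257.75 W


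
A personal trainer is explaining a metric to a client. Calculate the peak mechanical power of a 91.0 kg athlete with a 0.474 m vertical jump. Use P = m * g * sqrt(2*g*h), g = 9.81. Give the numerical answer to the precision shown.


First, sqrt(2gh) = sqrt(2 * 9.81 * 0.474)
= sqrt(9.29988) = 3.04957 m/s
Power = 91.0 * 9.81 * 3.04957 = 2722.38 W

2722.38 W


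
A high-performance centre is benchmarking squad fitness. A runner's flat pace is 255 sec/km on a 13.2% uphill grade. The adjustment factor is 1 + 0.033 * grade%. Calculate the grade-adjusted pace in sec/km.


Factor = 1 + 0.033 * 13.2 = 1.4356
Adjusted pace = 255 * 1.4356
= 366.08 sec/km

366.08 s/km


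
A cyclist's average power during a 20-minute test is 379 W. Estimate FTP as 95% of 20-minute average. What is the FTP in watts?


FTP = 20-min power * 0.95
= 379 * 0.95
= 360.05 W

360.05 W


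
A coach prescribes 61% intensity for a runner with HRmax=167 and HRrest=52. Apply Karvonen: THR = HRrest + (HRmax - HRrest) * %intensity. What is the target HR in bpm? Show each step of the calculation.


Heart rate reserve = 167 - 52 = 115
Intensity fraction = 61 / 100 = 0.61
THR = 52 + 115 * 0.61 = 122.15 bpm

122.15 bpm


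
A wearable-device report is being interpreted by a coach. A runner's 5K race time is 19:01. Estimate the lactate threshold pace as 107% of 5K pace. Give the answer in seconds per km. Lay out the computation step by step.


Total race time = 19*60 + 1 = 1141 seconds
5K pace = 1141 / 5 = 228.2 sec/km
LT pace = 228.2 * 1.07 = 244.17 sec/km

244.17 s/km


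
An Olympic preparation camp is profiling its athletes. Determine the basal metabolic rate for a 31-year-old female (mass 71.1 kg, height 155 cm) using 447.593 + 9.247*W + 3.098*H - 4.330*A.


BMR = 447.593 + 9.247*71.1 + 3.098*155 - 4.330*31
= 1451.01 kcal/day

1451.01 kcal/day


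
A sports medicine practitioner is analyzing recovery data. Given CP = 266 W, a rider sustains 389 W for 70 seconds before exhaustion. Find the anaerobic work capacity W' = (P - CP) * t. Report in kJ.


Excess power = 389 - 266 = 123 W
Work above CP = 123 * 70 = 8610 J
W' = 8.61 kJ

8.61 kJ


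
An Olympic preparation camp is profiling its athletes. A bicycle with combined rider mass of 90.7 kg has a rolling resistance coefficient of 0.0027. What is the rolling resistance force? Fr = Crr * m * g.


Fr = 0.0027 * 90.7 * 9.81
= 0.24489 * 9.81
= 2.402 N

2.402 N


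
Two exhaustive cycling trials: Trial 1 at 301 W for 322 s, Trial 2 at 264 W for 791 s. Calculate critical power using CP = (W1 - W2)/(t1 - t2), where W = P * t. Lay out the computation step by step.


W1 = 301 * 322 = 96922 J
W2 = 264 * 791 = 208824 J
CP = (96922 - 208824) / (322 - 791)
= -111902 / -469
= 238.6 W

238.6 W


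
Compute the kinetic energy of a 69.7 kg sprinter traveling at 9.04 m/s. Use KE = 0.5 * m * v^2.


Velocity squared = 81.7216
KE = 0.5 * 69.7 * 81.7216 = 2848.0 J

2848.0 J


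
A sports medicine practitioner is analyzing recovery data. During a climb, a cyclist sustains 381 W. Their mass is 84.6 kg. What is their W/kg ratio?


Power-to-weight = 381 W / 84.6 kg
= 4.504 W/kg

4.504 W/kg


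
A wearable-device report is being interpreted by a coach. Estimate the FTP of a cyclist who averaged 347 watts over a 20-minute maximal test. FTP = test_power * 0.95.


FTP = 347 * 0.95 = 329.65 W

329.65 W


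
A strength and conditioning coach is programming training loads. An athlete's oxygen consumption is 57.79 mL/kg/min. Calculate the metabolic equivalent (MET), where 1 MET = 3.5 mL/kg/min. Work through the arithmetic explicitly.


MET = VO2 / 3.5
= 57.79 / 3.5
= 16.51 METs

16.51 METs


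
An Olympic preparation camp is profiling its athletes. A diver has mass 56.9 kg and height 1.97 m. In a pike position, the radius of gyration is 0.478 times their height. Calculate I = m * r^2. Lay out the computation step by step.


r = 0.478 * 1.97 = 0.94166 m
I = m * r^2 = 56.9 * 0.886724 = 50.455 kg*m^2

50.455 kg*m^2


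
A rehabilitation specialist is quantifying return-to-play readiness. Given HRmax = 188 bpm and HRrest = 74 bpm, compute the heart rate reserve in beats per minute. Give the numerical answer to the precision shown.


Heart rate reserve = maximum HR minus resting HR
HRR = 188 - 74 = 114 bpm

114 bpm


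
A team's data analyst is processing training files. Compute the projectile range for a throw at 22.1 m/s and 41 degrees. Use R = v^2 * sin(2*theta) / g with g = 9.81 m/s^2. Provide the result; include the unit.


Two times the angle = 82 degrees
sin(82) = 0.990268
R = 488.41 * 0.990268 / 9.81 = 49.302 m

49.302 m


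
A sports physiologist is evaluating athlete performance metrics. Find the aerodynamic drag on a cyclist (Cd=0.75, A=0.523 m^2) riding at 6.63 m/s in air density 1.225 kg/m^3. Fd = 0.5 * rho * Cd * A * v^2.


Fd = 0.5 * 1.225 * 0.75 * 0.523 * 6.63^2
= 0.5 * 1.225 * 0.75 * 0.523 * 43.9569
= 10.561 N

10.561 N


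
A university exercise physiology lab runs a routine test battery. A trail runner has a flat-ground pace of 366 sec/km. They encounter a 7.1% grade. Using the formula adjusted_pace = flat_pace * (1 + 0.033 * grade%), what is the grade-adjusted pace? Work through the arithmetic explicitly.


Grade factor = 1 + 0.033 * 7.1 = 1.2343
Adjusted = 366 * 1.2343 = 451.75 sec/km

451.75 s/km


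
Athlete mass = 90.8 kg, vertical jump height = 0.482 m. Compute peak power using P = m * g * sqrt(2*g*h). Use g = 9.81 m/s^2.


sqrt(2 * 9.81 * 0.482) = sqrt(9.45684) = 3.075198 m/s
P = 90.8 * 9.81 * 3.075198
= 2739.23 W

2739.23 W


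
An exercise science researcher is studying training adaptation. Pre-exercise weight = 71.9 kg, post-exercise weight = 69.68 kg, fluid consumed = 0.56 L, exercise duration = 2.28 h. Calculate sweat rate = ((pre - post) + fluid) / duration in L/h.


Weight loss = 71.9 - 69.68 = 2.22 kg (approx L)
Total sweat = 2.22 + 0.56 = 2.78 L
Sweat rate = 2.78 / 2.28 = 1.219 L/h

1.219 L/h


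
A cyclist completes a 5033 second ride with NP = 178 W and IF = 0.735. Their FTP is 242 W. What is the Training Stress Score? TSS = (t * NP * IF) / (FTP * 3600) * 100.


t * NP * IF = 5033 * 178 * 0.735 = 658467.39
FTP * 3600 = 871200
TSS = (658467.39 / 871200) * 100 = 75.58

75.58 TSS


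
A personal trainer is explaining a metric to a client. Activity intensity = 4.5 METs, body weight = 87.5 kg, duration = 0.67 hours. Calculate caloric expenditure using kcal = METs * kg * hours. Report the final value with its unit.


kcal = 4.5 * 87.5 * 0.67
= 393.75 * 0.67
= 263.81 kcal

263.81 kcal


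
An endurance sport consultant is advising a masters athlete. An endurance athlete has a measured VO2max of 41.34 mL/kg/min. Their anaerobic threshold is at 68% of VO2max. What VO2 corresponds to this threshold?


Anaerobic threshold VO2 = VO2max * 68%
= 41.34 * 0.68
= 28.11 mL/kg/min

28.11 mL/kg/min


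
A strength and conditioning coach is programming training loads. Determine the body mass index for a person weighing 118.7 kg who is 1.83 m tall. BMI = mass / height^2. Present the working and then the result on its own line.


BMI = mass / height^2
= 118.7 / 1.83^2
= 118.7 / 3.3489
= 35.44 kg/m^2

35.44 kg/m^2


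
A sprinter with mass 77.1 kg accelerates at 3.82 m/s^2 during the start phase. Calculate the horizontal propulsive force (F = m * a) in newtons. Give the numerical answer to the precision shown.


F = m * a
= 77.1 * 3.82
= 294.52 N

294.52 N


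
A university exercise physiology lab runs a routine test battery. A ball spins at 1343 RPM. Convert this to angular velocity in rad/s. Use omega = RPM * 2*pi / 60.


omega = 1343 * 2 * pi / 60
= 1343 * 6.28318531 / 60
= 8438.318 / 60
= 140.639 rad/s

140.639 rad/s


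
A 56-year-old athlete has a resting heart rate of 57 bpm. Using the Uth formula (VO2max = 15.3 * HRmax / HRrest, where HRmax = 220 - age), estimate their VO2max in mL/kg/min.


HRmax = 220 - 56 = 164 bpm
Ratio = HRmax / HRrest = 164 / 57 = 2.8772
VO2max = 15.3 * 2.8772 = 44.02 mL/kg/min

44.02 mL/kg/min


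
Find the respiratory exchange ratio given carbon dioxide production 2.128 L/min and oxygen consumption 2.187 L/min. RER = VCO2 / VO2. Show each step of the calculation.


VCO2 = 2.128 L/min
VO2 = 2.187 L/min
RER = 2.128 / 2.187 = 0.973

0.973


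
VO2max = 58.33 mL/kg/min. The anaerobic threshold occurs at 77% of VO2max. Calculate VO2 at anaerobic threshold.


AT fraction = 77 / 100 = 0.77
AT VO2 = 58.33 * 0.77
= 44.91 mL/kg/min

44.91 mL/kg/min


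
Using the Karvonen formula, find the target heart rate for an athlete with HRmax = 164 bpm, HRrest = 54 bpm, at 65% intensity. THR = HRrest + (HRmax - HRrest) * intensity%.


HRR = 164 - 54 = 110
THR = 54 + 110 * 0.65
= 54 + 71.5
= 125.5 bpm

125.5 bpm


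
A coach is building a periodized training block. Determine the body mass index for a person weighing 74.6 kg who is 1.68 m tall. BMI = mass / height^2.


BMI = mass / height^2
= 74.6 / 1.68^2
= 74.6 / 2.8224
= 26.43 kg/m^2

26.43 kg/m^2


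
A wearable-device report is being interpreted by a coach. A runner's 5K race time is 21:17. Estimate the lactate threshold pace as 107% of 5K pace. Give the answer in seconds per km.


Total race time = 21*60 + 17 = 1277 seconds
5K pace = 1277 / 5 = 255.4 sec/km
LT pace = 255.4 * 1.07 = 273.28 sec/km

273.28 s/km


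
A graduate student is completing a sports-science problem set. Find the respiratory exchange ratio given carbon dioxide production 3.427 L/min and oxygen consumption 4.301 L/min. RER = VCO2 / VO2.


VCO2 = 3.427 L/min
VO2 = 4.301 L/min
RER = 3.427 / 4.301 = 0.7968

0.7968


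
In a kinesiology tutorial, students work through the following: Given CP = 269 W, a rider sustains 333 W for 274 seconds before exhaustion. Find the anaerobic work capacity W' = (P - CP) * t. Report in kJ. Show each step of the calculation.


Excess power = 333 - 269 = 64 W
Work above CP = 64 * 274 = 17536 J
W' = 17.536 kJ

17.536 kJ


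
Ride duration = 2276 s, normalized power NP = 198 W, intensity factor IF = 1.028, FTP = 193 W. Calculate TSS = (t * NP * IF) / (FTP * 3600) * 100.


Numerator = 2276 * 198 * 1.028 = 463266.144
Denominator = 193 * 3600 = 694800
TSS = 463266.144 / 694800 * 100
= 66.68

66.68 TSS


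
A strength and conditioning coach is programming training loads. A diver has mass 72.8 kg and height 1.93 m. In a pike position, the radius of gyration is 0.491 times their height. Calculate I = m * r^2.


r = 0.491 * 1.93 = 0.94763 m
I = m * r^2 = 72.8 * 0.898003 = 65.375 kg*m^2

65.375 kg*m^2


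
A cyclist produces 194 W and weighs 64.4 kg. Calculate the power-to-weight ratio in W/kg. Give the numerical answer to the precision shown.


P/W = power / mass
= 194 / 64.4
= 3.012 W/kg

3.012 W/kg


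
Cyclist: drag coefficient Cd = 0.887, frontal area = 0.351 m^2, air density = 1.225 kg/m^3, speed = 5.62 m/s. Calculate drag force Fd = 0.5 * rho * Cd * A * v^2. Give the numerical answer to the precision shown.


v^2 = 5.62^2 = 31.5844
Fd = 0.5 * 1.225 * 0.887 * 0.351 * 31.5844
= 6.023 N

6.023 N


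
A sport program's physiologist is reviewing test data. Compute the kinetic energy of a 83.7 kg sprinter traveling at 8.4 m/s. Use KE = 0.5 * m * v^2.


Velocity squared = 70.56
KE = 0.5 * 83.7 * 70.56 = 2952.94 J

2952.94 J


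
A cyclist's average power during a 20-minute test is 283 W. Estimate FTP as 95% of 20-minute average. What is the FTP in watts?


FTP = 20-min power * 0.95
= 283 * 0.95
= 268.85 W

268.85 W


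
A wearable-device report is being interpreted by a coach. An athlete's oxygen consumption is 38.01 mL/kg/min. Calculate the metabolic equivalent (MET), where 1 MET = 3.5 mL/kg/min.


MET = VO2 / 3.5
= 38.01 / 3.5
= 10.86 METs

10.86 METs


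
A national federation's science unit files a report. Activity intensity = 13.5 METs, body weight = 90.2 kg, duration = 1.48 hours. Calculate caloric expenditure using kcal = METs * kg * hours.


kcal = 13.5 * 90.2 * 1.48
= 1217.7 * 1.48
= 1802.2 kcal

1802.2 kcal


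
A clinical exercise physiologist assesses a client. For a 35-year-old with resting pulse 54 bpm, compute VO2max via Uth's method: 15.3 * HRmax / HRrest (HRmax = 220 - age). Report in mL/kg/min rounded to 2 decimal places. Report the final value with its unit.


Step 1: HRmax = 220 - 35 = 185 bpm
Step 2: Ratio = 185 / 54 = 3.4259
Step 3: VO2max = 15.3 * 3.4259 = 52.42 mL/kg/min

52.42 mL/kg/min


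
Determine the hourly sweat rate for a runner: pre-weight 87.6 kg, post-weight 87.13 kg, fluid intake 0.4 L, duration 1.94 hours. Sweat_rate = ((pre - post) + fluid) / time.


Mass lost = 87.6 - 87.13 = 0.47 kg
Add fluid consumed: 0.47 + 0.4 = 0.87 L total sweat
Sweat rate = 0.87 / 1.94 = 0.448 L/h

0.448 L/h


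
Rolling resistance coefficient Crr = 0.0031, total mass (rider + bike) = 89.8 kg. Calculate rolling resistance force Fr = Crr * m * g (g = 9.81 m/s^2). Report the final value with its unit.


Fr = Crr * m * g
= 0.0031 * 89.8 * 9.81
= 2.731 N

2.731 N


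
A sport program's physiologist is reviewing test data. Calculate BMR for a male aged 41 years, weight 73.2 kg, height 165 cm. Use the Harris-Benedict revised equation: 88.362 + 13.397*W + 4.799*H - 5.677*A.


Substituting values:
W term = 13.397 * 73.2 = 980.6604
H term = 4.799 * 165 = 791.835
A term = 5.677 * 41 = 232.757
BMR = 1628.1 kcal/day

1628.1 kcal/day


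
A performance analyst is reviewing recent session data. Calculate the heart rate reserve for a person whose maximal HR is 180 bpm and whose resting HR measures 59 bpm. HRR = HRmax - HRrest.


HRmax = 180 bpm
HRrest = 59 bpm
HRR = 180 - 59 = 121 bpm

121 bpm


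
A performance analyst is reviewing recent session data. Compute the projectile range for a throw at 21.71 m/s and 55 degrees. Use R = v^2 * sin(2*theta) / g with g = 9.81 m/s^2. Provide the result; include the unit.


Two times the angle = 110 degrees
sin(110) = 0.939693
R = 471.3241 * 0.939693 / 9.81 = 45.148 m

45.148 m


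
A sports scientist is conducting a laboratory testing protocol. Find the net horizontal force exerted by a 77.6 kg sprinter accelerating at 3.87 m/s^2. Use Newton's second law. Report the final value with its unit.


Newton's second law: F = m * a
F = 77.6 * 3.87 = 300.31 N

300.31 N


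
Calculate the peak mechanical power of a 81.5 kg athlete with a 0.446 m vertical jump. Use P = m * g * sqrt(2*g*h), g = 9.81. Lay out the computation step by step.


First, sqrt(2gh) = sqrt(2 * 9.81 * 0.446)
= sqrt(8.75052) = 2.958128 m/s
Power = 81.5 * 9.81 * 2.958128 = 2365.07 W

2365.07 W


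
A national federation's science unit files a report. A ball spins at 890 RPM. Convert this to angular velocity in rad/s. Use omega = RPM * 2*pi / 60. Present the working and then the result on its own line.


omega = 890 * 2 * pi / 60
= 890 * 6.28318531 / 60
= 5592.035 / 60
= 93.201 rad/s

93.201 rad/s


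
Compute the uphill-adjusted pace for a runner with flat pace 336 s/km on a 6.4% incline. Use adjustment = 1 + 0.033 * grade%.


Adjustment factor = 1 + 0.033 * 6.4 = 1.2112
Grade-adjusted pace = 336 * 1.2112 = 406.96 s/km

406.96 s/km


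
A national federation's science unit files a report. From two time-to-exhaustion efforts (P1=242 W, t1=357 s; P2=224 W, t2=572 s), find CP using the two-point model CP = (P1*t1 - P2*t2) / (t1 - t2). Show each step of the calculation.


Work in trial 1 = 86394 J
Work in trial 2 = 128128 J
Delta work = -41734 J
Delta time = -215 s
CP = -41734 / -215 = 194.11 W

194.11 W


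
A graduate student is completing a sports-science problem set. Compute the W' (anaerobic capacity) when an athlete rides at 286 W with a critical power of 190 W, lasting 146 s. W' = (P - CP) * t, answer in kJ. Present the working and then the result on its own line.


Above-CP power = 96 W
Duration = 146 s
W' = 96 * 146 = 14016 J
Convert: 14016 / 1000 = 14.016 kJ

14.016 kJ


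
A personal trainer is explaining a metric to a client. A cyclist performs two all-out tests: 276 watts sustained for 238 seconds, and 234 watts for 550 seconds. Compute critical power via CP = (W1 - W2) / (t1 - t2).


W1 = P1 * t1 = 276 * 238 = 65688 J
W2 = P2 * t2 = 234 * 550 = 128700 J
CP = (65688 - 128700) / (238 - 550)
= 201.96 W

201.96 W


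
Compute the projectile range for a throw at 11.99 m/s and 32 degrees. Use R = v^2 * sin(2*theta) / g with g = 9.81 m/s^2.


Two times the angle = 64 degrees
sin(64) = 0.898794
R = 143.7601 * 0.898794 / 9.81 = 13.171 m

13.171 m


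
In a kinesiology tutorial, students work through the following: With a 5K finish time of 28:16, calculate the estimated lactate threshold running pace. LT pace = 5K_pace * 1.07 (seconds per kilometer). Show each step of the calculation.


Race duration = 1696 s for 5 km
Average pace = 1696 / 5 = 339.2 s/km
LT pace = 339.2 * 1.07
= 362.94 s/km

362.94 s/km


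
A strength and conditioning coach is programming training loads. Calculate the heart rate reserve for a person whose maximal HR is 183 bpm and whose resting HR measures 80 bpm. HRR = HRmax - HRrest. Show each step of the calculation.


HRmax = 183 bpm
HRrest = 80 bpm
HRR = 183 - 80 = 103 bpm

103 bpm


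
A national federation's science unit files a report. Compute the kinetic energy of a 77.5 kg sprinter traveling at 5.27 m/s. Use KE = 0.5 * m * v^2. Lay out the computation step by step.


Velocity squared = 27.7729
KE = 0.5 * 77.5 * 27.7729 = 1076.2 J

1076.2 J


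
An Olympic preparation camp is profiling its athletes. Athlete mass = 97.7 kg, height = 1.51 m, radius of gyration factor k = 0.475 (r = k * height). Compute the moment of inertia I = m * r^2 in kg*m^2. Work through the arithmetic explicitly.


r = k * height = 0.475 * 1.51 = 0.71725 m
r^2 = 0.71725^2 = 0.514448
I = 97.7 * 0.514448 = 50.262 kg*m^2

50.262 kg*m^2


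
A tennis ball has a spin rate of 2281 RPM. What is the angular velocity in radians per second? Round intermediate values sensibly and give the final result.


Convert RPM to rad/s: multiply by 2*pi and divide by 60
omega = 2281 * 2 * pi / 60
= 238.866 rad/s

238.866 rad/s


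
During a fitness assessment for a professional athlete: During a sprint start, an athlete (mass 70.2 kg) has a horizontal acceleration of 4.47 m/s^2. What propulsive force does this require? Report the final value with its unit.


Propulsive force = mass * acceleration
= 70.2 kg * 4.47 m/s^2
= 313.79 N

313.79 N


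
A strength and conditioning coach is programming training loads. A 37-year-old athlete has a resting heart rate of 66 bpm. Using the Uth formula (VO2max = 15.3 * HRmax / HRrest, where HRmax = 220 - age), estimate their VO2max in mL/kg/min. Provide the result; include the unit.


HRmax = 220 - 37 = 183 bpm
Ratio = HRmax / HRrest = 183 / 66 = 2.7727
VO2max = 15.3 * 2.7727 = 42.42 mL/kg/min

42.42 mL/kg/min


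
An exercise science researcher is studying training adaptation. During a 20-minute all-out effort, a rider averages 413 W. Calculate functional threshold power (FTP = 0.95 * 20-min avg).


FTP = 0.95 * 413
= 392.35 W

392.35 W


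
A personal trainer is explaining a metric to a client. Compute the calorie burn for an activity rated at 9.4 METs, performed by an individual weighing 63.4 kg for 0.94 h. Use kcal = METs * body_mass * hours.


Product of METs and mass = 9.4 * 63.4 = 595.96
Total kcal = 595.96 * 0.94 = 560.2 kcal

560.2 kcal


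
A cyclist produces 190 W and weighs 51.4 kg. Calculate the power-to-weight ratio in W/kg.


P/W = power / mass
= 190 / 51.4
= 3.696 W/kg

3.696 W/kg


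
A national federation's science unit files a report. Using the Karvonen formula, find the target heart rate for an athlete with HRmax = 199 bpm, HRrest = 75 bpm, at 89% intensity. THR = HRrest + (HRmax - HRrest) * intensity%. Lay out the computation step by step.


HRR = 199 - 75 = 124
THR = 75 + 124 * 0.89
= 75 + 110.36
= 185.36 bpm

185.36 bpm


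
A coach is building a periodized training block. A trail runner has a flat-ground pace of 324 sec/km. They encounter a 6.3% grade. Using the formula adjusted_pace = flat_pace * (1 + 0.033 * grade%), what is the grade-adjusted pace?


Grade factor = 1 + 0.033 * 6.3 = 1.2079
Adjusted = 324 * 1.2079 = 391.36 sec/km

391.36 s/km


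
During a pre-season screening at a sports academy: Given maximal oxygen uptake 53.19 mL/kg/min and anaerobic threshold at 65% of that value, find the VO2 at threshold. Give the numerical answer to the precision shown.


Percentage as decimal = 0.65
VO2 at AT = 53.19 * 0.65 = 34.57 mL/kg/min

34.57 mL/kg/min


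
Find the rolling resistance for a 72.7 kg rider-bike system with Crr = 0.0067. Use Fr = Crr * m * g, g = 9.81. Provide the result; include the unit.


m * g = 72.7 * 9.81 = 713.187 N
Fr = 0.0067 * 713.187 = 4.778 N

4.778 N


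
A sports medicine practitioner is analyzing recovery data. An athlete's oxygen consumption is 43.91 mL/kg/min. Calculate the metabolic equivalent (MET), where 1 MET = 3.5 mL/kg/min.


MET = VO2 / 3.5
= 43.91 / 3.5
= 12.55 METs

12.55 METs


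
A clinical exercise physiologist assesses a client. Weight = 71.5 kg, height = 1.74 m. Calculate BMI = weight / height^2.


height^2 = 1.74^2 = 3.0276
BMI = 71.5 / 3.0276 = 23.62 kg/m^2

23.62 kg/m^2


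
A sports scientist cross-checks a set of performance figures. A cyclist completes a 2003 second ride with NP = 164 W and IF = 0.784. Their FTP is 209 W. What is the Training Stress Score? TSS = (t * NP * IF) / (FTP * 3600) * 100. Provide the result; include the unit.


t * NP * IF = 2003 * 164 * 0.784 = 257537.728
FTP * 3600 = 752400
TSS = (257537.728 / 752400) * 100 = 34.23

34.23 TSS


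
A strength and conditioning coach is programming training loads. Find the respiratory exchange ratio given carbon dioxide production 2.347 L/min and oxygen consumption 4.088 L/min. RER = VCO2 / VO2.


VCO2 = 2.347 L/min
VO2 = 4.088 L/min
RER = 2.347 / 4.088 = 0.5741

0.5741


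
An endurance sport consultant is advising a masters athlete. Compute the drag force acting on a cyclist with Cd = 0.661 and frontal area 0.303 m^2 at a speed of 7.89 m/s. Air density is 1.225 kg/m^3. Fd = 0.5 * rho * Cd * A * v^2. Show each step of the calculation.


Step 1: v^2 = 62.2521
Step 2: Fd = 0.5 * 1.225 * 0.661 * 0.303 * 62.2521
= 7.637 N

7.637 N


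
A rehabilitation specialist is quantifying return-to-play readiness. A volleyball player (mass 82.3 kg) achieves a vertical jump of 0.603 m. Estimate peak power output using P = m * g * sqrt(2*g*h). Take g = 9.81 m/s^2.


2 * g * h = 2 * 9.81 * 0.603 = 11.83086
sqrt(11.83086) = 3.439602 m/s
P = 82.3 * 9.81 * 3.439602 = 2777.01 W

2777.01 W


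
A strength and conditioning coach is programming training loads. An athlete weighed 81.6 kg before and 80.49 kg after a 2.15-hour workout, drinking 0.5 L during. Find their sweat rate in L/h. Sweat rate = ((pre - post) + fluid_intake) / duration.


Body mass change = 1.11 kg
Total sweat loss = 1.11 + 0.5 = 1.61 L
Rate = 1.61 / 2.15 = 0.749 L/h

0.749 L/h


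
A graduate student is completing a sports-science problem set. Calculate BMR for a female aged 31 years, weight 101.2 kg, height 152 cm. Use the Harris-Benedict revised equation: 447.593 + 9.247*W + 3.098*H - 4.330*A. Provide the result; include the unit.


Substituting values:
W term = 9.247 * 101.2 = 935.7964
H term = 3.098 * 152 = 470.896
A term = 4.330 * 31 = 134.23
BMR = 1720.06 kcal/day

1720.06 kcal/day


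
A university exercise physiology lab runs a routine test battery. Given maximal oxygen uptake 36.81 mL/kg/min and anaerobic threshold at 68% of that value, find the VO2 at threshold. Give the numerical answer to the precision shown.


Percentage as decimal = 0.68
VO2 at AT = 36.81 * 0.68 = 25.03 mL/kg/min

25.03 mL/kg/min


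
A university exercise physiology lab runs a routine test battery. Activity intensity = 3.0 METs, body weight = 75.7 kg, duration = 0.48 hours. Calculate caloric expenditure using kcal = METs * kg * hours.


kcal = 3.0 * 75.7 * 0.48
= 227.1 * 0.48
= 109.01 kcal

109.01 kcal


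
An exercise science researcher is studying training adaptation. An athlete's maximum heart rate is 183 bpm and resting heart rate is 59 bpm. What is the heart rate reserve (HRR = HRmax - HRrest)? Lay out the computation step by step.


HRR = HRmax - HRrest
= 183 - 59
= 124 bpm

124 bpm


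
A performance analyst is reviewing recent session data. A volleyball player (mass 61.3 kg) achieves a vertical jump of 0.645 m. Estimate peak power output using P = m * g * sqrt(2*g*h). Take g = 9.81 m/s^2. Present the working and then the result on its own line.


2 * g * h = 2 * 9.81 * 0.645 = 12.6549
sqrt(12.6549) = 3.557373 m/s
P = 61.3 * 9.81 * 3.557373 = 2139.24 W

2139.24 W


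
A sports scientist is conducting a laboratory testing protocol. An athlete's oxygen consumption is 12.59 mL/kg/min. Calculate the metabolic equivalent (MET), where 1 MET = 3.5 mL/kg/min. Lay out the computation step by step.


MET = VO2 / 3.5
= 12.59 / 3.5
= 3.6 METs

3.6 METs


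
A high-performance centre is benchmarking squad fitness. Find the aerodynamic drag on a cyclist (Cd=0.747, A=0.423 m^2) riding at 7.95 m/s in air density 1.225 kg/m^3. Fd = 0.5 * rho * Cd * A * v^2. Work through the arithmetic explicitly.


Fd = 0.5 * 1.225 * 0.747 * 0.423 * 7.95^2
= 0.5 * 1.225 * 0.747 * 0.423 * 63.2025
= 12.232 N

12.232 N


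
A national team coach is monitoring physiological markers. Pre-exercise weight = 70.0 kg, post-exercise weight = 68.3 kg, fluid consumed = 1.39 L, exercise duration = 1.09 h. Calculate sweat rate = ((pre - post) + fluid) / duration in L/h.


Weight loss = 70.0 - 68.3 = 1.7 kg (approx L)
Total sweat = 1.7 + 1.39 = 3.09 L
Sweat rate = 3.09 / 1.09 = 2.835 L/h

2.835 L/h


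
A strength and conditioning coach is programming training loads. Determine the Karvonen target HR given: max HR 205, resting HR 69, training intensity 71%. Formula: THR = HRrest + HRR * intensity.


HRR = HRmax - HRrest = 205 - 69 = 136
THR = 69 + 136 * 0.71
= 165.56 bpm

165.56 bpm


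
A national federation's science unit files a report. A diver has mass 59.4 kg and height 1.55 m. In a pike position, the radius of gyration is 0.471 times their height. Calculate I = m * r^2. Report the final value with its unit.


r = 0.471 * 1.55 = 0.73005 m
I = m * r^2 = 59.4 * 0.532973 = 31.659 kg*m^2

31.659 kg*m^2


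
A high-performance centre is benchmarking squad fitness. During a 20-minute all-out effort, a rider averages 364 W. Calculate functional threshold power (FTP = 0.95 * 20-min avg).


FTP = 0.95 * 364
= 345.8 W

345.8 W


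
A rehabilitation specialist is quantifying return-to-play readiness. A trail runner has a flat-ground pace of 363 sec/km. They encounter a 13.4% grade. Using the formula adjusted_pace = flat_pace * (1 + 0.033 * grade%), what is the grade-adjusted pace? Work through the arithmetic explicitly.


Grade factor = 1 + 0.033 * 13.4 = 1.4422
Adjusted = 363 * 1.4422 = 523.52 sec/km

523.52 s/km


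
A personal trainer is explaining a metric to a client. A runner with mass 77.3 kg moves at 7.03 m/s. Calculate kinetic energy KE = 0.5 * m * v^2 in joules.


v^2 = 7.03^2 = 49.4209
KE = 0.5 * 77.3 * 49.4209
= 1910.12 J

1910.12 J


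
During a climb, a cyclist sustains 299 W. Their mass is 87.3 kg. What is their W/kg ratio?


Power-to-weight = 299 W / 87.3 kg
= 3.425 W/kg

3.425 W/kg


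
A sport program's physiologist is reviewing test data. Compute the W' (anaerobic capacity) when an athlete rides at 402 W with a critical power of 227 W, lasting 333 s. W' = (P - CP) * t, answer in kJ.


Above-CP power = 175 W
Duration = 333 s
W' = 175 * 333 = 58275 J
Convert: 58275 / 1000 = 58.275 kJ

58.275 kJ


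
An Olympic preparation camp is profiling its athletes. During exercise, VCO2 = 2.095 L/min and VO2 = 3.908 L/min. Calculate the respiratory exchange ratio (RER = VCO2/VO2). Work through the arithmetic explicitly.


RER = VCO2 / VO2
= 2.095 / 3.908
= 0.5361

0.5361


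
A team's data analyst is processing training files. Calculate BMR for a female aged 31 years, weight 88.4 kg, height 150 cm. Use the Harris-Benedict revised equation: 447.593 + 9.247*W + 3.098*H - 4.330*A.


Substituting values:
W term = 9.247 * 88.4 = 817.4348
H term = 3.098 * 150 = 464.7
A term = 4.330 * 31 = 134.23
BMR = 1595.5 kcal/day

1595.5 kcal/day


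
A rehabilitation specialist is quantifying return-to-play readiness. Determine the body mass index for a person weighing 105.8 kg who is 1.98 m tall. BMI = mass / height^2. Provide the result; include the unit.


BMI = mass / height^2
= 105.8 / 1.98^2
= 105.8 / 3.9204
= 26.99 kg/m^2

26.99 kg/m^2


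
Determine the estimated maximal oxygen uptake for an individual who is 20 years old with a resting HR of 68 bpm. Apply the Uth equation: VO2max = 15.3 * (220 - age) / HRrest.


HRmax = 220 - 20 = 200
VO2max = 15.3 * (200 / 68)
= 15.3 * 2.9412
= 45.0 mL/kg/min

45.0 mL/kg/min


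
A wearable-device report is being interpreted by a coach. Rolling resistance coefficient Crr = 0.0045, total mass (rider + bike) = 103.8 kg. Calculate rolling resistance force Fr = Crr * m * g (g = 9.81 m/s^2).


Fr = Crr * m * g
= 0.0045 * 103.8 * 9.81
= 4.582 N

4.582 N


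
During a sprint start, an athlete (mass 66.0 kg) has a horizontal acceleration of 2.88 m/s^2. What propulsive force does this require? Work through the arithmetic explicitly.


Propulsive force = mass * acceleration
= 66.0 kg * 2.88 m/s^2
= 190.08 N

190.08 N


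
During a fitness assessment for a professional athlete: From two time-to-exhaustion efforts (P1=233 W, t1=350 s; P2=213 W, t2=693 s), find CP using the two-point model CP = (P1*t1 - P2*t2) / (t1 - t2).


Work in trial 1 = 81550 J
Work in trial 2 = 147609 J
Delta work = -66059 J
Delta time = -343 s
CP = -66059 / -343 = 192.59 W

192.59 W


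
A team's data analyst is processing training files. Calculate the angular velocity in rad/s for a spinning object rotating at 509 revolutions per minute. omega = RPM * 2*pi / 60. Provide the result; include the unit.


omega = RPM * 2*pi / 60
= 509 * 6.28318531 / 60
= 53.302 rad/s

53.302 rad/s


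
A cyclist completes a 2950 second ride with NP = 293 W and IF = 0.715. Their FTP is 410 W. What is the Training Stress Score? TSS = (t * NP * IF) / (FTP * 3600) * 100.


t * NP * IF = 2950 * 293 * 0.715 = 618010.25
FTP * 3600 = 1476000
TSS = (618010.25 / 1476000) * 100 = 41.87

41.87 TSS


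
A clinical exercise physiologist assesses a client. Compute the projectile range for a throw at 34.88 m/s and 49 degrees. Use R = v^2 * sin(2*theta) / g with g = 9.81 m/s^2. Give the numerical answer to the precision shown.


Two times the angle = 98 degrees
sin(98) = 0.990268
R = 1216.6144 * 0.990268 / 9.81 = 122.811 m

122.811 m


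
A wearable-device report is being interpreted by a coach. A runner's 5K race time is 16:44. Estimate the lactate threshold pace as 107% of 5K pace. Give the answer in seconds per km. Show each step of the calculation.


Total race time = 16*60 + 44 = 1004 seconds
5K pace = 1004 / 5 = 200.8 sec/km
LT pace = 200.8 * 1.07 = 214.86 sec/km

214.86 s/km


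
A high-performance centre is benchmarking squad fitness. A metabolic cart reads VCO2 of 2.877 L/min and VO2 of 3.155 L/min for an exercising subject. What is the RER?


RER = VCO2 / VO2 = 2.877 / 3.155 = 0.9119

0.9119


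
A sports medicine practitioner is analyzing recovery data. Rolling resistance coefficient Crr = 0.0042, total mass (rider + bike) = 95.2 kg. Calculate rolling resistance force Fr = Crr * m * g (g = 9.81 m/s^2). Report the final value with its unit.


Fr = Crr * m * g
= 0.0042 * 95.2 * 9.81
= 3.922 N

3.922 N


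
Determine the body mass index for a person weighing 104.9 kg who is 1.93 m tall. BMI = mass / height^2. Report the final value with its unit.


BMI = mass / height^2
= 104.9 / 1.93^2
= 104.9 / 3.7249
= 28.16 kg/m^2

28.16 kg/m^2


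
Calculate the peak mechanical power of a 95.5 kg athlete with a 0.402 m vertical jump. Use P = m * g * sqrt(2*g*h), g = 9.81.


First, sqrt(2gh) = sqrt(2 * 9.81 * 0.402)
= sqrt(7.88724) = 2.808423 m/s
Power = 95.5 * 9.81 * 2.808423 = 2631.09 W

2631.09 W


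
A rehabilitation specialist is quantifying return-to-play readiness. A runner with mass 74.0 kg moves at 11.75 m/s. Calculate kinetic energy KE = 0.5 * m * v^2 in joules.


v^2 = 11.75^2 = 138.0625
KE = 0.5 * 74.0 * 138.0625
= 5108.31 J

5108.31 J


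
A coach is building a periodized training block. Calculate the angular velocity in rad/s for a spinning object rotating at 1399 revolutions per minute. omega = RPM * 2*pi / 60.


omega = RPM * 2*pi / 60
= 1399 * 6.28318531 / 60
= 146.503 rad/s

146.503 rad/s


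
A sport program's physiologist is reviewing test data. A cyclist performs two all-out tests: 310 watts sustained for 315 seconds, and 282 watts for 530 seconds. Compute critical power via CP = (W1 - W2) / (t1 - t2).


W1 = P1 * t1 = 310 * 315 = 97650 J
W2 = P2 * t2 = 282 * 530 = 149460 J
CP = (97650 - 149460) / (315 - 530)
= 240.98 W

240.98 W


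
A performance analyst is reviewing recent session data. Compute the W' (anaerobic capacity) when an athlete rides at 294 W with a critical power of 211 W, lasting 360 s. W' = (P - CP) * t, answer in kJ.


Above-CP power = 83 W
Duration = 360 s
W' = 83 * 360 = 29880 J
Convert: 29880 / 1000 = 29.88 kJ

29.88 kJ


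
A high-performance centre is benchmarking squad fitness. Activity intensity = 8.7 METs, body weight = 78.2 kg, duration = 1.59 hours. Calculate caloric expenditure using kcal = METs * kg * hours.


kcal = 8.7 * 78.2 * 1.59
= 680.34 * 1.59
= 1081.74 kcal

1081.74 kcal


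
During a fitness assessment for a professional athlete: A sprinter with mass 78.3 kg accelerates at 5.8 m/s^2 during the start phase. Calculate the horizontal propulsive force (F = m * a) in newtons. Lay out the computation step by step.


F = m * a
= 78.3 * 5.8
= 454.14 N

454.14 N


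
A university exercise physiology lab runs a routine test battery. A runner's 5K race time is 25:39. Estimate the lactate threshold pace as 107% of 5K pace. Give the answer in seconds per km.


Total race time = 25*60 + 39 = 1539 seconds
5K pace = 1539 / 5 = 307.8 sec/km
LT pace = 307.8 * 1.07 = 329.35 sec/km

329.35 s/km


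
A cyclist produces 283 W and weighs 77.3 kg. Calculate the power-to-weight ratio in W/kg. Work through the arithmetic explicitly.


P/W = power / mass
= 283 / 77.3
= 3.661 W/kg

3.661 W/kg


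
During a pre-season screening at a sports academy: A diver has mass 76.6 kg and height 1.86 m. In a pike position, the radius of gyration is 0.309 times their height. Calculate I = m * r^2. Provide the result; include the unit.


r = 0.309 * 1.86 = 0.57474 m
I = m * r^2 = 76.6 * 0.330326 = 25.303 kg*m^2

25.303 kg*m^2


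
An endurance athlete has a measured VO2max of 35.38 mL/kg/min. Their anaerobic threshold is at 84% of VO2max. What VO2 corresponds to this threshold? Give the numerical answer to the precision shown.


Anaerobic threshold VO2 = VO2max * 84%
= 35.38 * 0.84
= 29.72 mL/kg/min

29.72 mL/kg/min
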